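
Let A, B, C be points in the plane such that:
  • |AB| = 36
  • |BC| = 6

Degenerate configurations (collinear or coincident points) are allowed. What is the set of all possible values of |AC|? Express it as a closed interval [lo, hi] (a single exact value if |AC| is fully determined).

|AC| ∈ [30, 42]  (≈ [30.0000, 42.0000])

|AB| ∈ {36}
|BC| ∈ {6}
|AC| ∈ [30, 42]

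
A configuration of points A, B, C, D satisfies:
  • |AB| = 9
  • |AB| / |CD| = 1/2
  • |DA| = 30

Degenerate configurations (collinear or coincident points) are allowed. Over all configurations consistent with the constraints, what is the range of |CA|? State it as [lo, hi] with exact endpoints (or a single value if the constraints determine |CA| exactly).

|CA| ∈ [12, 48]  (≈ [12.0000, 48.0000])

|AB| ∈ {9}
|AD| ∈ {30}
|CD| ∈ {18}
|BD| ∈ [21, 39]
|AC| ∈ [12, 48]
|BC| ∈ [3, 57]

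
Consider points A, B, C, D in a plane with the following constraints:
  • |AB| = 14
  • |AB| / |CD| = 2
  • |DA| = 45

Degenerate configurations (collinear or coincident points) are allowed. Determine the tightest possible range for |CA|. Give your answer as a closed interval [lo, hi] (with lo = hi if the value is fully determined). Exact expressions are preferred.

|CA| ∈ [38, 52]  (≈ [38.0000, 52.0000])

|AB| ∈ {14}
|AD| ∈ {45}
|CD| ∈ {7}
|BD| ∈ [31, 59]
|AC| ∈ [38, 52]
|BC| ∈ [24, 66]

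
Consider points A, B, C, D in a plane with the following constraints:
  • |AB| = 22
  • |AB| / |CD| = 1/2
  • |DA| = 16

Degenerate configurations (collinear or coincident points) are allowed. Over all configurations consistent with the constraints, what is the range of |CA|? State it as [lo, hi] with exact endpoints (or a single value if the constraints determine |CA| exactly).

|AB| ∈ {22}
|AD| ∈ {16}
|CD| ∈ {44}
|BD| ∈ [6, 38]
|AC| ∈ [28, 60]
|BC| ∈ [6, 82]

|CA| ∈ [28, 60]  (≈ [28.0000, 60.0000])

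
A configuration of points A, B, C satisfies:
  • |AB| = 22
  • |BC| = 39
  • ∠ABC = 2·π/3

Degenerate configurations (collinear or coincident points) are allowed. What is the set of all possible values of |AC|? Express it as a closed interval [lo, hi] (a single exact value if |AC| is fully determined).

|AB| ∈ {22}
|BC| ∈ {39}
|AC| ∈ {√(2863)}

|AC| = √(2863)  (≈ 53.5070)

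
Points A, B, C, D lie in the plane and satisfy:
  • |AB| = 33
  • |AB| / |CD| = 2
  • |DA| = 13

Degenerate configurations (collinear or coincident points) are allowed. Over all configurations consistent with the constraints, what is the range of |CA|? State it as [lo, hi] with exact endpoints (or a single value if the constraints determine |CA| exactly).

|AB| ∈ {33}
|AD| ∈ {13}
|CD| ∈ {33/2}
|BD| ∈ [20, 46]
|AC| ∈ [7/2, 59/2]
|BC| ∈ [7/2, 125/2]

|CA| ∈ [7/2, 59/2]  (≈ [3.5000, 29.5000])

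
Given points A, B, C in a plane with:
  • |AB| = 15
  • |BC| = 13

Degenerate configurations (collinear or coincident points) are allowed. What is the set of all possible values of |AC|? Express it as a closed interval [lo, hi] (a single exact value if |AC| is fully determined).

|AC| ∈ [2, 28]  (≈ [2.0000, 28.0000])

|AB| ∈ {15}
|BC| ∈ {13}
|AC| ∈ [2, 28]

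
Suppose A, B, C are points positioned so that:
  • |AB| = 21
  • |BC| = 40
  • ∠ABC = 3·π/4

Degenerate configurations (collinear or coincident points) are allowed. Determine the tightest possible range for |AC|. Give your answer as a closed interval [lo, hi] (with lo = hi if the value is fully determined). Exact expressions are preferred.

|AC| = √(840·√(2) + 2041)  (≈ 56.8238)

|AB| ∈ {21}
|BC| ∈ {40}
|AC| ∈ {√(840·√(2) + 2041)}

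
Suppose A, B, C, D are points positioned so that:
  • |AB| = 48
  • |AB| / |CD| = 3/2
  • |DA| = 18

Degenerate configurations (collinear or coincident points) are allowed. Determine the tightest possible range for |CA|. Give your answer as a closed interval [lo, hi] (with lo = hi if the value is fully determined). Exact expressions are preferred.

|AB| ∈ {48}
|AD| ∈ {18}
|CD| ∈ {32}
|BD| ∈ [30, 66]
|AC| ∈ [14, 50]
|BC| ∈ [0, 98]

|CA| ∈ [14, 50]  (≈ [14.0000, 50.0000])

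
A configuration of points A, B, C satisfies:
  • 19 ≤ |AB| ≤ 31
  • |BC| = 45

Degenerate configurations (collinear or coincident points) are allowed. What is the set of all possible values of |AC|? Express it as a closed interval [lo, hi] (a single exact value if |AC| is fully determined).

|AB| ∈ [19, 31]
|BC| ∈ {45}
|AC| ∈ [14, 76]

|AC| ∈ [14, 76]  (≈ [14.0000, 76.0000])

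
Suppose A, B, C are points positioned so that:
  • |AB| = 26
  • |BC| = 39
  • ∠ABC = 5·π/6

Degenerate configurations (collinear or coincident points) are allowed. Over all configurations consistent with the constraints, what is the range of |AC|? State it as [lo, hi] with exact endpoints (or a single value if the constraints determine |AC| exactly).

|AC| = 13·√(6·√(3) + 13)  (≈ 62.8753)

|AB| ∈ {26}
|BC| ∈ {39}
|AC| ∈ {13·√(6·√(3) + 13)}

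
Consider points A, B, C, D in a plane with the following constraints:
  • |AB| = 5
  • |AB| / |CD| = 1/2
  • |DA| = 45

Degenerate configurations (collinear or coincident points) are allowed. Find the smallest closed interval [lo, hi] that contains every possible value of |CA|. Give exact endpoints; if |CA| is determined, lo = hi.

|CA| ∈ [35, 55]  (≈ [35.0000, 55.0000])

|AB| ∈ {5}
|AD| ∈ {45}
|CD| ∈ {10}
|BD| ∈ [40, 50]
|AC| ∈ [35, 55]
|BC| ∈ [30, 60]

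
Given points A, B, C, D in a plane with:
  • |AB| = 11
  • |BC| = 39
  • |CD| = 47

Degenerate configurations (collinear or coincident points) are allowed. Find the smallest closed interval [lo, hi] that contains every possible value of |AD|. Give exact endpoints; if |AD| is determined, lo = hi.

|AB| ∈ {11}
|BC| ∈ {39}
|CD| ∈ {47}
|AC| ∈ [28, 50]
|BD| ∈ [8, 86]
|AD| ∈ [0, 97]

|AD| ∈ [0, 97]  (≈ [0.0000, 97.0000])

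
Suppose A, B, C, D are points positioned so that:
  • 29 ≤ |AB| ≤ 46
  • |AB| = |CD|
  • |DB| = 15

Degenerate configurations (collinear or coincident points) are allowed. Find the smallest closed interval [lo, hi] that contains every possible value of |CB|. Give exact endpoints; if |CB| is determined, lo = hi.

|CB| ∈ [14, 61]  (≈ [14.0000, 61.0000])

|AB| ∈ [29, 46]
|BD| ∈ {15}
|CD| ∈ [29, 46]
|AD| ∈ [14, 61]
|BC| ∈ [14, 61]
|AC| ∈ [0, 107]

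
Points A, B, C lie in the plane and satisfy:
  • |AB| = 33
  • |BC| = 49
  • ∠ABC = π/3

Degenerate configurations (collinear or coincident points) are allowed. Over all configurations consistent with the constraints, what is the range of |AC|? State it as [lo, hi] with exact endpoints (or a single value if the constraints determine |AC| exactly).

|AB| ∈ {33}
|BC| ∈ {49}
|AC| ∈ {√(1873)}

|AC| = √(1873)  (≈ 43.2782)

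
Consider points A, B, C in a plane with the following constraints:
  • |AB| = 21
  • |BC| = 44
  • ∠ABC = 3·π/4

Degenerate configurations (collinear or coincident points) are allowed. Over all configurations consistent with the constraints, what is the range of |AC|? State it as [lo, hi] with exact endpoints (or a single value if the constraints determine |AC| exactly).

|AB| ∈ {21}
|BC| ∈ {44}
|AC| ∈ {√(924·√(2) + 2377)}

|AC| = √(924·√(2) + 2377)  (≈ 60.6938)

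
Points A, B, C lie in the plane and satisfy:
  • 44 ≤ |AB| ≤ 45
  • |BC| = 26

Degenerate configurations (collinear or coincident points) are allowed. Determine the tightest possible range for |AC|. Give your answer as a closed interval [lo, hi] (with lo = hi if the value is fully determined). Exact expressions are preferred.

|AC| ∈ [18, 71]  (≈ [18.0000, 71.0000])

|AB| ∈ [44, 45]
|BC| ∈ {26}
|AC| ∈ [18, 71]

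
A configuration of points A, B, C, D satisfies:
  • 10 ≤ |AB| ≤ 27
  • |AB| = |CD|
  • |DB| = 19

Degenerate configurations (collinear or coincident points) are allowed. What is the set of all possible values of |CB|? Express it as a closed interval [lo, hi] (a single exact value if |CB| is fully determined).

|CB| ∈ [0, 46]  (≈ [0.0000, 46.0000])

|AB| ∈ [10, 27]
|BD| ∈ {19}
|CD| ∈ [10, 27]
|AD| ∈ [0, 46]
|BC| ∈ [0, 46]
|AC| ∈ [0, 73]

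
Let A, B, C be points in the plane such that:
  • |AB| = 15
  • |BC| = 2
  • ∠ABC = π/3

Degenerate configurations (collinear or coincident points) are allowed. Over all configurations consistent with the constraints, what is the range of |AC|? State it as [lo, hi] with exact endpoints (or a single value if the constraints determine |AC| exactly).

|AC| = √(199)  (≈ 14.1067)

|AB| ∈ {15}
|BC| ∈ {2}
|AC| ∈ {√(199)}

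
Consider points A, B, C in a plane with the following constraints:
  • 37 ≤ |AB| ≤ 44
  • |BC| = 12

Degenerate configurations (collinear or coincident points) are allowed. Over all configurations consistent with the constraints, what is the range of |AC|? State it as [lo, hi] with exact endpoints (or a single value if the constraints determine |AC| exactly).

|AB| ∈ [37, 44]
|BC| ∈ {12}
|AC| ∈ [25, 56]

|AC| ∈ [25, 56]  (≈ [25.0000, 56.0000])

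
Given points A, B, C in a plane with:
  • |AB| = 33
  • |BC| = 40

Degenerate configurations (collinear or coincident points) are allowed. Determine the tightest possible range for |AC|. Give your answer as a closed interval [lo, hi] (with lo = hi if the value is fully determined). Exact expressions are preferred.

|AB| ∈ {33}
|BC| ∈ {40}
|AC| ∈ [7, 73]

|AC| ∈ [7, 73]  (≈ [7.0000, 73.0000])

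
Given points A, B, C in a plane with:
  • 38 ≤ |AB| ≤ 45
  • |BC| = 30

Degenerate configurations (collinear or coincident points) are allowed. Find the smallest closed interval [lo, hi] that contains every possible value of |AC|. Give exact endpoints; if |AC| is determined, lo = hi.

|AB| ∈ [38, 45]
|BC| ∈ {30}
|AC| ∈ [8, 75]

|AC| ∈ [8, 75]  (≈ [8.0000, 75.0000])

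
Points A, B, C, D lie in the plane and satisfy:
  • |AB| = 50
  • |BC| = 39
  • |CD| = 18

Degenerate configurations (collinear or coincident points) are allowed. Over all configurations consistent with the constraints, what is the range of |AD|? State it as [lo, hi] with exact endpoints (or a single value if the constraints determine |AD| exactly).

|AB| ∈ {50}
|BC| ∈ {39}
|CD| ∈ {18}
|AC| ∈ [11, 89]
|BD| ∈ [21, 57]
|AD| ∈ [0, 107]

|AD| ∈ [0, 107]  (≈ [0.0000, 107.0000])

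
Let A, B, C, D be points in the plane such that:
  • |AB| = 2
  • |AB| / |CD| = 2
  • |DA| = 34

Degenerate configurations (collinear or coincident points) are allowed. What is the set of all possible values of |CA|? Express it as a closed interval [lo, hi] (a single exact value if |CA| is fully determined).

|AB| ∈ {2}
|AD| ∈ {34}
|CD| ∈ {1}
|BD| ∈ [32, 36]
|AC| ∈ [33, 35]
|BC| ∈ [31, 37]

|CA| ∈ [33, 35]  (≈ [33.0000, 35.0000])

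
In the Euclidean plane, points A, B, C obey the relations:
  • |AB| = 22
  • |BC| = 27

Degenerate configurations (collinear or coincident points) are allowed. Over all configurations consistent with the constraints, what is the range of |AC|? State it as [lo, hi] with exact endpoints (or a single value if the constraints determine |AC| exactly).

|AB| ∈ {22}
|BC| ∈ {27}
|AC| ∈ [5, 49]

|AC| ∈ [5, 49]  (≈ [5.0000, 49.0000])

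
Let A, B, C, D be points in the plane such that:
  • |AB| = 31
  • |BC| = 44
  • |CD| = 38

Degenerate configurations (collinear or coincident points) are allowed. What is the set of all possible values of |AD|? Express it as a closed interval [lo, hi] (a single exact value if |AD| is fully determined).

|AD| ∈ [0, 113]  (≈ [0.0000, 113.0000])

|AB| ∈ {31}
|BC| ∈ {44}
|CD| ∈ {38}
|AC| ∈ [13, 75]
|BD| ∈ [6, 82]
|AD| ∈ [0, 113]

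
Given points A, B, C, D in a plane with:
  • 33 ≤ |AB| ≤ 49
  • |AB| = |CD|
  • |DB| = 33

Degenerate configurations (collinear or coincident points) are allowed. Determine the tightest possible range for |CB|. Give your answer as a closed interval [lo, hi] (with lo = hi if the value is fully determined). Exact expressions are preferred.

|AB| ∈ [33, 49]
|BD| ∈ {33}
|CD| ∈ [33, 49]
|AD| ∈ [0, 82]
|BC| ∈ [0, 82]
|AC| ∈ [0, 131]

|CB| ∈ [0, 82]  (≈ [0.0000, 82.0000])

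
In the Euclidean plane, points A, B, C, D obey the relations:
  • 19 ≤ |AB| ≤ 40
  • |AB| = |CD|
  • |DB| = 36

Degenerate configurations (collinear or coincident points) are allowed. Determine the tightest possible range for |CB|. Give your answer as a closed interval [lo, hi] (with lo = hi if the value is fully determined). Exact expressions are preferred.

|CB| ∈ [0, 76]  (≈ [0.0000, 76.0000])

|AB| ∈ [19, 40]
|BD| ∈ {36}
|CD| ∈ [19, 40]
|AD| ∈ [0, 76]
|BC| ∈ [0, 76]
|AC| ∈ [0, 116]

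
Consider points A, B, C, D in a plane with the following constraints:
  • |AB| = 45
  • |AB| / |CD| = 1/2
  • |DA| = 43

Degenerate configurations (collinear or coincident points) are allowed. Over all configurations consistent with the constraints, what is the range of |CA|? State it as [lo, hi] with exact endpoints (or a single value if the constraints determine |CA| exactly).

|CA| ∈ [47, 133]  (≈ [47.0000, 133.0000])

|AB| ∈ {45}
|AD| ∈ {43}
|CD| ∈ {90}
|BD| ∈ [2, 88]
|AC| ∈ [47, 133]
|BC| ∈ [2, 178]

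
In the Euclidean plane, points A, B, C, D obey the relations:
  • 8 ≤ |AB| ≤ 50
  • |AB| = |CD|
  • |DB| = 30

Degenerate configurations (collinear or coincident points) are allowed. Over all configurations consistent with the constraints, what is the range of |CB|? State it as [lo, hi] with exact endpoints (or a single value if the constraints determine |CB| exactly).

|CB| ∈ [0, 80]  (≈ [0.0000, 80.0000])

|AB| ∈ [8, 50]
|BD| ∈ {30}
|CD| ∈ [8, 50]
|AD| ∈ [0, 80]
|BC| ∈ [0, 80]
|AC| ∈ [0, 130]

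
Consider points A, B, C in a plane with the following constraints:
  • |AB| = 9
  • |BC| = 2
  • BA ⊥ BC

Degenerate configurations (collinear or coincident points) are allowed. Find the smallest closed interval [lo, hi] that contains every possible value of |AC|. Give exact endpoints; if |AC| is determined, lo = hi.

|AC| = √(85)  (≈ 9.2195)

|AB| ∈ {9}
|BC| ∈ {2}
|AC| ∈ {√(85)}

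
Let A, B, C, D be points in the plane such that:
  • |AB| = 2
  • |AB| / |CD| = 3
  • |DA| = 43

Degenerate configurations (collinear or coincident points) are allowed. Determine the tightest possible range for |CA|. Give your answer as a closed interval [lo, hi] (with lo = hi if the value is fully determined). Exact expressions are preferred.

|CA| ∈ [127/3, 131/3]  (≈ [42.3333, 43.6667])

|AB| ∈ {2}
|AD| ∈ {43}
|CD| ∈ {2/3}
|BD| ∈ [41, 45]
|AC| ∈ [127/3, 131/3]
|BC| ∈ [121/3, 137/3]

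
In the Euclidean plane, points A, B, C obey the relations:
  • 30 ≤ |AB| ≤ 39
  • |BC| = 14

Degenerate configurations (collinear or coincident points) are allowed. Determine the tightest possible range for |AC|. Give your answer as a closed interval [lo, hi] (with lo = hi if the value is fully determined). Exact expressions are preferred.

|AC| ∈ [16, 53]  (≈ [16.0000, 53.0000])

|AB| ∈ [30, 39]
|BC| ∈ {14}
|AC| ∈ [16, 53]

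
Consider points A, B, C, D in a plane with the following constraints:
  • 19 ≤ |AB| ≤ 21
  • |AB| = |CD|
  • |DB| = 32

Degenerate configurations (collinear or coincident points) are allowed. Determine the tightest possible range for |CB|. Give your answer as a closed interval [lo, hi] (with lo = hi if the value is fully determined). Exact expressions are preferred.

|AB| ∈ [19, 21]
|BD| ∈ {32}
|CD| ∈ [19, 21]
|AD| ∈ [11, 53]
|BC| ∈ [11, 53]
|AC| ∈ [0, 74]

|CB| ∈ [11, 53]  (≈ [11.0000, 53.0000])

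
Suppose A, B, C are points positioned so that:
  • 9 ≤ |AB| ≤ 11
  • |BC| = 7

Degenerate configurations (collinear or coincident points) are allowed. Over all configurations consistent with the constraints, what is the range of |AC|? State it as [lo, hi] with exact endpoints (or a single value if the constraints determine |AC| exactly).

|AB| ∈ [9, 11]
|BC| ∈ {7}
|AC| ∈ [2, 18]

|AC| ∈ [2, 18]  (≈ [2.0000, 18.0000])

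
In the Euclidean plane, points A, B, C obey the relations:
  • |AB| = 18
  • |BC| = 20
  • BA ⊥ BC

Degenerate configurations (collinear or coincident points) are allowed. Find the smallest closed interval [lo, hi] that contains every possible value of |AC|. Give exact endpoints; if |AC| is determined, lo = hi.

|AC| = 2·√(181)  (≈ 26.9072)

|AB| ∈ {18}
|BC| ∈ {20}
|AC| ∈ {2·√(181)}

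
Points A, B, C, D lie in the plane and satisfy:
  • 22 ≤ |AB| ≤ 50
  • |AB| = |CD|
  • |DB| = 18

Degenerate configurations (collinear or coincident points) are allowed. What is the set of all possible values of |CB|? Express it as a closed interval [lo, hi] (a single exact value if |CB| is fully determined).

|AB| ∈ [22, 50]
|BD| ∈ {18}
|CD| ∈ [22, 50]
|AD| ∈ [4, 68]
|BC| ∈ [4, 68]
|AC| ∈ [0, 118]

|CB| ∈ [4, 68]  (≈ [4.0000, 68.0000])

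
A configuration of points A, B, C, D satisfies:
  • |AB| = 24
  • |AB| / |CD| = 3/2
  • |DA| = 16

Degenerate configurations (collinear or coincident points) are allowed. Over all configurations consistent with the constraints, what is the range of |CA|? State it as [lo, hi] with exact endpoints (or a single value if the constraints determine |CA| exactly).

|AB| ∈ {24}
|AD| ∈ {16}
|CD| ∈ {16}
|BD| ∈ [8, 40]
|AC| ∈ [0, 32]
|BC| ∈ [0, 56]

|CA| ∈ [0, 32]  (≈ [0.0000, 32.0000])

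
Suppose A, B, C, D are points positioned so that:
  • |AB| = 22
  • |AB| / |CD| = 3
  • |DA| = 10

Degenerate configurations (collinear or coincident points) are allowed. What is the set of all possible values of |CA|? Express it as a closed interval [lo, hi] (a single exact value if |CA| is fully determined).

|AB| ∈ {22}
|AD| ∈ {10}
|CD| ∈ {22/3}
|BD| ∈ [12, 32]
|AC| ∈ [8/3, 52/3]
|BC| ∈ [14/3, 118/3]

|CA| ∈ [8/3, 52/3]  (≈ [2.6667, 17.3333])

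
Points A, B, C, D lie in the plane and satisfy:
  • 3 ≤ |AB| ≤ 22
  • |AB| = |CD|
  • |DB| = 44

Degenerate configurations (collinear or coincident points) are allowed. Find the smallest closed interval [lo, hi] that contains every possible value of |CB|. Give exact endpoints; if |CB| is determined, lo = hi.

|AB| ∈ [3, 22]
|BD| ∈ {44}
|CD| ∈ [3, 22]
|AD| ∈ [22, 66]
|BC| ∈ [22, 66]
|AC| ∈ [0, 88]

|CB| ∈ [22, 66]  (≈ [22.0000, 66.0000])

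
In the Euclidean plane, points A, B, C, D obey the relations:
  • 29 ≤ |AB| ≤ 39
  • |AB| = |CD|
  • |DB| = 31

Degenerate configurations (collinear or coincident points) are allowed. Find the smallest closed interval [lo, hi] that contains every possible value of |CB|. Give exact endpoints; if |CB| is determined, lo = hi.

|CB| ∈ [0, 70]  (≈ [0.0000, 70.0000])

|AB| ∈ [29, 39]
|BD| ∈ {31}
|CD| ∈ [29, 39]
|AD| ∈ [0, 70]
|BC| ∈ [0, 70]
|AC| ∈ [0, 109]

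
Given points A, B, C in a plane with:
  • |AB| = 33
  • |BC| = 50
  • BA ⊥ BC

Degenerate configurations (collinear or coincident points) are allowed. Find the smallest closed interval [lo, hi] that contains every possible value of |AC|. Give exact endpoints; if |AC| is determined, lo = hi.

|AB| ∈ {33}
|BC| ∈ {50}
|AC| ∈ {√(3589)}

|AC| = √(3589)  (≈ 59.9083)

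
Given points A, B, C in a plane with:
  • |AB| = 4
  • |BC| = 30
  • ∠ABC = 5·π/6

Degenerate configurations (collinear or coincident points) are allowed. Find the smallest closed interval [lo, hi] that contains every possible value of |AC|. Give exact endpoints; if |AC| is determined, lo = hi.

|AB| ∈ {4}
|BC| ∈ {30}
|AC| ∈ {2·√(30·√(3) + 229)}

|AC| = 2·√(30·√(3) + 229)  (≈ 33.5238)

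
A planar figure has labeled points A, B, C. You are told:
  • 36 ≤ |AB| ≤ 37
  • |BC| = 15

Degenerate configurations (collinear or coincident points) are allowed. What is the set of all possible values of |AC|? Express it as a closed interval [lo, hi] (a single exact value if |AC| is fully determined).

|AB| ∈ [36, 37]
|BC| ∈ {15}
|AC| ∈ [21, 52]

|AC| ∈ [21, 52]  (≈ [21.0000, 52.0000])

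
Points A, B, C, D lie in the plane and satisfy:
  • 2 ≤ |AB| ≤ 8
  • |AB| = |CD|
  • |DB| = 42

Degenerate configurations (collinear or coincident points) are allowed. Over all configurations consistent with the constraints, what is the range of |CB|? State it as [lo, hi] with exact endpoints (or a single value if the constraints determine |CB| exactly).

|CB| ∈ [34, 50]  (≈ [34.0000, 50.0000])

|AB| ∈ [2, 8]
|BD| ∈ {42}
|CD| ∈ [2, 8]
|AD| ∈ [34, 50]
|BC| ∈ [34, 50]
|AC| ∈ [26, 58]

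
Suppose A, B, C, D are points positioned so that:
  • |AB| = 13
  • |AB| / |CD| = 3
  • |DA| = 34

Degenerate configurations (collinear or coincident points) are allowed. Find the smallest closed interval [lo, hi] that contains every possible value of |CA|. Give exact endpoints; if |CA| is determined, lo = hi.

|CA| ∈ [89/3, 115/3]  (≈ [29.6667, 38.3333])

|AB| ∈ {13}
|AD| ∈ {34}
|CD| ∈ {13/3}
|BD| ∈ [21, 47]
|AC| ∈ [89/3, 115/3]
|BC| ∈ [50/3, 154/3]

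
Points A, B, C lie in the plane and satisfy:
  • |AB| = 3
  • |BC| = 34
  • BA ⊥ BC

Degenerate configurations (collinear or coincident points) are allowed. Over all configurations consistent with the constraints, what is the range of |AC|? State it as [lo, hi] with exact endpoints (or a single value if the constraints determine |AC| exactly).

|AC| = √(1165)  (≈ 34.1321)

|AB| ∈ {3}
|BC| ∈ {34}
|AC| ∈ {√(1165)}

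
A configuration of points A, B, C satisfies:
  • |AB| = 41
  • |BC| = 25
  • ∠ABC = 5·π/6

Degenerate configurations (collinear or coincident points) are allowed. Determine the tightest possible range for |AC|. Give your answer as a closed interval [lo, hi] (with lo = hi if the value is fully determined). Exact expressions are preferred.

|AC| = √(1025·√(3) + 2306)  (≈ 63.8855)

|AB| ∈ {41}
|BC| ∈ {25}
|AC| ∈ {√(1025·√(3) + 2306)}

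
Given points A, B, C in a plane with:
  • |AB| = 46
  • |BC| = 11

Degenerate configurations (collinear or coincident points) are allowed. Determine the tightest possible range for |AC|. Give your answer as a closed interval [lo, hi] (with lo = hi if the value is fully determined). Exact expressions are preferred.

|AC| ∈ [35, 57]  (≈ [35.0000, 57.0000])

|AB| ∈ {46}
|BC| ∈ {11}
|AC| ∈ [35, 57]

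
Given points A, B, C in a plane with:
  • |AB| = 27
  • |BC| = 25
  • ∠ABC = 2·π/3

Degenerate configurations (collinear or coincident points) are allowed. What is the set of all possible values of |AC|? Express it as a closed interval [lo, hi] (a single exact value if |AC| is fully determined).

|AB| ∈ {27}
|BC| ∈ {25}
|AC| ∈ {√(2029)}

|AC| = √(2029)  (≈ 45.0444)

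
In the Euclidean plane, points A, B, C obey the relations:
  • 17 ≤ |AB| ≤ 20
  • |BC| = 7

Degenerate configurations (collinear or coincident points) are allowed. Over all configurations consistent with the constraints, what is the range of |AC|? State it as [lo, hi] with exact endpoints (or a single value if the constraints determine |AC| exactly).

|AC| ∈ [10, 27]  (≈ [10.0000, 27.0000])

|AB| ∈ [17, 20]
|BC| ∈ {7}
|AC| ∈ [10, 27]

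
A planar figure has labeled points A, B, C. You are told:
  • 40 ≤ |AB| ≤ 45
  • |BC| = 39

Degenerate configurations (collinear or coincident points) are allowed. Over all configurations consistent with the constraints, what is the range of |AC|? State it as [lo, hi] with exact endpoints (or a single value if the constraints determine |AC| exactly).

|AB| ∈ [40, 45]
|BC| ∈ {39}
|AC| ∈ [1, 84]

|AC| ∈ [1, 84]  (≈ [1.0000, 84.0000])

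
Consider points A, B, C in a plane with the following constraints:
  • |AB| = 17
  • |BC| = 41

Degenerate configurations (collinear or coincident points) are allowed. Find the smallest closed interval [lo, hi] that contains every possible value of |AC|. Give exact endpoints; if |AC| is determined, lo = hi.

|AB| ∈ {17}
|BC| ∈ {41}
|AC| ∈ [24, 58]

|AC| ∈ [24, 58]  (≈ [24.0000, 58.0000])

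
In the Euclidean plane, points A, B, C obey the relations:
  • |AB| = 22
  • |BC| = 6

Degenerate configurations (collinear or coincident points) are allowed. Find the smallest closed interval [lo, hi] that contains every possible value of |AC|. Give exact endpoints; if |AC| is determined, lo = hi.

|AB| ∈ {22}
|BC| ∈ {6}
|AC| ∈ [16, 28]

|AC| ∈ [16, 28]  (≈ [16.0000, 28.0000])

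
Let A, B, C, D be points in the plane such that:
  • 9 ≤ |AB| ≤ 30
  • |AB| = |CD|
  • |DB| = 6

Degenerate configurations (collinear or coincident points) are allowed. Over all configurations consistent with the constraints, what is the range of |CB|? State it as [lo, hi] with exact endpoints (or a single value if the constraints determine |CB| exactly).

|AB| ∈ [9, 30]
|BD| ∈ {6}
|CD| ∈ [9, 30]
|AD| ∈ [3, 36]
|BC| ∈ [3, 36]
|AC| ∈ [0, 66]

|CB| ∈ [3, 36]  (≈ [3.0000, 36.0000])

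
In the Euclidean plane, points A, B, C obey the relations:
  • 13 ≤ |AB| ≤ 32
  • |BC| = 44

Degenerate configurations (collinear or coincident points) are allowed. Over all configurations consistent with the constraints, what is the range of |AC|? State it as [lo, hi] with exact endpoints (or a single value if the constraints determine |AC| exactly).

|AB| ∈ [13, 32]
|BC| ∈ {44}
|AC| ∈ [12, 76]

|AC| ∈ [12, 76]  (≈ [12.0000, 76.0000])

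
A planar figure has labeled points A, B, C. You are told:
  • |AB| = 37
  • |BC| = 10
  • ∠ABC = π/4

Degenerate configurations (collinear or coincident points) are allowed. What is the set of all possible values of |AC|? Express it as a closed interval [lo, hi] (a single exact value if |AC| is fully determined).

|AB| ∈ {37}
|BC| ∈ {10}
|AC| ∈ {√(1469 - 370·√(2))}

|AC| = √(1469 - 370·√(2))  (≈ 30.7529)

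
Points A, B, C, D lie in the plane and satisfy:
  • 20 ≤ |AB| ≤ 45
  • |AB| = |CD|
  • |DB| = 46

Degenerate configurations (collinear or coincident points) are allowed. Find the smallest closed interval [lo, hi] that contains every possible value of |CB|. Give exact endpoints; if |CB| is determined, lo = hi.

|AB| ∈ [20, 45]
|BD| ∈ {46}
|CD| ∈ [20, 45]
|AD| ∈ [1, 91]
|BC| ∈ [1, 91]
|AC| ∈ [0, 136]

|CB| ∈ [1, 91]  (≈ [1.0000, 91.0000])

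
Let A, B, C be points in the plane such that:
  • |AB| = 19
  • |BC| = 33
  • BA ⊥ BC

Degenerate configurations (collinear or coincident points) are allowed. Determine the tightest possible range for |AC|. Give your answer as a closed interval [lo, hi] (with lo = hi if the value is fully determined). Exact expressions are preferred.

|AC| = 5·√(58)  (≈ 38.0789)

|AB| ∈ {19}
|BC| ∈ {33}
|AC| ∈ {5·√(58)}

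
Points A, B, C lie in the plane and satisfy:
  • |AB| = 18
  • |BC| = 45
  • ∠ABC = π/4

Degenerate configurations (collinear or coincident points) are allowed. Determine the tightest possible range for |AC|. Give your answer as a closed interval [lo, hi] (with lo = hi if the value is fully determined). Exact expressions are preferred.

|AB| ∈ {18}
|BC| ∈ {45}
|AC| ∈ {9·√(29 - 10·√(2))}

|AC| = 9·√(29 - 10·√(2))  (≈ 34.6913)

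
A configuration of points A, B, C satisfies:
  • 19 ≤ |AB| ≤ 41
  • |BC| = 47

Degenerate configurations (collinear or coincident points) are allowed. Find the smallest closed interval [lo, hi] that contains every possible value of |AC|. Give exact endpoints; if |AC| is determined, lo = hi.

|AC| ∈ [6, 88]  (≈ [6.0000, 88.0000])

|AB| ∈ [19, 41]
|BC| ∈ {47}
|AC| ∈ [6, 88]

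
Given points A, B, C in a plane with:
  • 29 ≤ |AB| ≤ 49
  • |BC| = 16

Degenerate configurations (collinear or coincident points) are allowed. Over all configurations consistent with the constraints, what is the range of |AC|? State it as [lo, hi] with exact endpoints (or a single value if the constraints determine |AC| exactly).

|AC| ∈ [13, 65]  (≈ [13.0000, 65.0000])

|AB| ∈ [29, 49]
|BC| ∈ {16}
|AC| ∈ [13, 65]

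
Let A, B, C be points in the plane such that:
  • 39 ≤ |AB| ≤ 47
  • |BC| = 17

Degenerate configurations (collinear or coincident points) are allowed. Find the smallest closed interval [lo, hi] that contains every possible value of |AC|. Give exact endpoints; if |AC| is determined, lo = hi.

|AC| ∈ [22, 64]  (≈ [22.0000, 64.0000])

|AB| ∈ [39, 47]
|BC| ∈ {17}
|AC| ∈ [22, 64]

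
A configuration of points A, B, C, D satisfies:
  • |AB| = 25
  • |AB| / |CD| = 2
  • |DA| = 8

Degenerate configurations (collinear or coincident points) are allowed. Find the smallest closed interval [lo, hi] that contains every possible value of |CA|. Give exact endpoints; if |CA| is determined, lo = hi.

|AB| ∈ {25}
|AD| ∈ {8}
|CD| ∈ {25/2}
|BD| ∈ [17, 33]
|AC| ∈ [9/2, 41/2]
|BC| ∈ [9/2, 91/2]

|CA| ∈ [9/2, 41/2]  (≈ [4.5000, 20.5000])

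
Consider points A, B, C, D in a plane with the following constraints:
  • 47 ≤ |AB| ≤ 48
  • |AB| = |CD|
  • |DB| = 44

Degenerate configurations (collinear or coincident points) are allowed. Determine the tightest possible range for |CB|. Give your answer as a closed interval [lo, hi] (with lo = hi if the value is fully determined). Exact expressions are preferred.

|CB| ∈ [3, 92]  (≈ [3.0000, 92.0000])

|AB| ∈ [47, 48]
|BD| ∈ {44}
|CD| ∈ [47, 48]
|AD| ∈ [3, 92]
|BC| ∈ [3, 92]
|AC| ∈ [0, 140]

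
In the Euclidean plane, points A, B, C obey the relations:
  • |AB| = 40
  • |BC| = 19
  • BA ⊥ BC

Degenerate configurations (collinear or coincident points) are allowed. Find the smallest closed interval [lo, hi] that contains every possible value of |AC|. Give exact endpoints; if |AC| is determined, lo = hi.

|AB| ∈ {40}
|BC| ∈ {19}
|AC| ∈ {√(1961)}

|AC| = √(1961)  (≈ 44.2832)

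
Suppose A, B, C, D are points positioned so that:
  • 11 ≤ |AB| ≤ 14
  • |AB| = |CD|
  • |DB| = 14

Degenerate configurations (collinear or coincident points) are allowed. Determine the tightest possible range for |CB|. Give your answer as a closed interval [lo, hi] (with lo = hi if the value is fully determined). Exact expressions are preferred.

|AB| ∈ [11, 14]
|BD| ∈ {14}
|CD| ∈ [11, 14]
|AD| ∈ [0, 28]
|BC| ∈ [0, 28]
|AC| ∈ [0, 42]

|CB| ∈ [0, 28]  (≈ [0.0000, 28.0000])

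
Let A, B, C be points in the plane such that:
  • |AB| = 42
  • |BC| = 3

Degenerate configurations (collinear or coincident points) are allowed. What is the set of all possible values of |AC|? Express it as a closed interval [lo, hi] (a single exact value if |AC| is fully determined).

|AB| ∈ {42}
|BC| ∈ {3}
|AC| ∈ [39, 45]

|AC| ∈ [39, 45]  (≈ [39.0000, 45.0000])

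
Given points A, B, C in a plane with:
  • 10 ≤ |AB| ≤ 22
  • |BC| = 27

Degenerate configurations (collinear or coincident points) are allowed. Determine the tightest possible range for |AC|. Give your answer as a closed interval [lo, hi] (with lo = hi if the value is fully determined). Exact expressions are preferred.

|AC| ∈ [5, 49]  (≈ [5.0000, 49.0000])

|AB| ∈ [10, 22]
|BC| ∈ {27}
|AC| ∈ [5, 49]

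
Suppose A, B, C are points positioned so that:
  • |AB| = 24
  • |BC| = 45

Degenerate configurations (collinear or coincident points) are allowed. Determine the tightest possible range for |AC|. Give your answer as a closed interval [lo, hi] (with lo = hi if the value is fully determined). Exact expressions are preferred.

|AC| ∈ [21, 69]  (≈ [21.0000, 69.0000])

|AB| ∈ {24}
|BC| ∈ {45}
|AC| ∈ [21, 69]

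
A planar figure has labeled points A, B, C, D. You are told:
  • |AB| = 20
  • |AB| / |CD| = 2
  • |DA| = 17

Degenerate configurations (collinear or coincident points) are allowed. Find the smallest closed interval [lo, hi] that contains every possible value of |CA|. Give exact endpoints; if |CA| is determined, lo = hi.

|CA| ∈ [7, 27]  (≈ [7.0000, 27.0000])

|AB| ∈ {20}
|AD| ∈ {17}
|CD| ∈ {10}
|BD| ∈ [3, 37]
|AC| ∈ [7, 27]
|BC| ∈ [0, 47]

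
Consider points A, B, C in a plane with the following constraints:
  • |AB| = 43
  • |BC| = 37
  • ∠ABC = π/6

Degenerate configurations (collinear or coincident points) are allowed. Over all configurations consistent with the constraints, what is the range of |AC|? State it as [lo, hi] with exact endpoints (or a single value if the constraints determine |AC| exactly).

|AC| = √(3218 - 1591·√(3))  (≈ 21.5013)

|AB| ∈ {43}
|BC| ∈ {37}
|AC| ∈ {√(3218 - 1591·√(3))}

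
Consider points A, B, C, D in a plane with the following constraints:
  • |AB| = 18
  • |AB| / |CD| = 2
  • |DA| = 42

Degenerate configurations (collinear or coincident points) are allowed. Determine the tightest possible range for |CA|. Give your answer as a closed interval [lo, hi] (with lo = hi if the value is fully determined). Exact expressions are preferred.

|AB| ∈ {18}
|AD| ∈ {42}
|CD| ∈ {9}
|BD| ∈ [24, 60]
|AC| ∈ [33, 51]
|BC| ∈ [15, 69]

|CA| ∈ [33, 51]  (≈ [33.0000, 51.0000])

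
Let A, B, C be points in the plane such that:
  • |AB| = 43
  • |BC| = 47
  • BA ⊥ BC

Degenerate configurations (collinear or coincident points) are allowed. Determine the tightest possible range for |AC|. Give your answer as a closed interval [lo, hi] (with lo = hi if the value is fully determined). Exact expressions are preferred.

|AC| = √(4058)  (≈ 63.7024)

|AB| ∈ {43}
|BC| ∈ {47}
|AC| ∈ {√(4058)}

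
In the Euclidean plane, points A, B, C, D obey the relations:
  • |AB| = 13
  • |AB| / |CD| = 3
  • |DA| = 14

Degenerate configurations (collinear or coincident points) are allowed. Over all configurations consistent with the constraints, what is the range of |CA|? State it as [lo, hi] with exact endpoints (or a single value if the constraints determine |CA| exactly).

|AB| ∈ {13}
|AD| ∈ {14}
|CD| ∈ {13/3}
|BD| ∈ [1, 27]
|AC| ∈ [29/3, 55/3]
|BC| ∈ [0, 94/3]

|CA| ∈ [29/3, 55/3]  (≈ [9.6667, 18.3333])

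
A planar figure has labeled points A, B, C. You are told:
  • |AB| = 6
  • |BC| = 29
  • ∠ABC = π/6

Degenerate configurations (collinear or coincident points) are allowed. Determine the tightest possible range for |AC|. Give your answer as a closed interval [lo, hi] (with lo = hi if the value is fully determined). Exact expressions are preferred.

|AC| = √(877 - 174·√(3))  (≈ 23.9921)

|AB| ∈ {6}
|BC| ∈ {29}
|AC| ∈ {√(877 - 174·√(3))}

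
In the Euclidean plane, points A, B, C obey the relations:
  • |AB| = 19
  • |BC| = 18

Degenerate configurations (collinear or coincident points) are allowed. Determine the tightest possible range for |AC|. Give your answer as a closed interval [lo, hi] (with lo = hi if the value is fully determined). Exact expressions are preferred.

|AC| ∈ [1, 37]  (≈ [1.0000, 37.0000])

|AB| ∈ {19}
|BC| ∈ {18}
|AC| ∈ [1, 37]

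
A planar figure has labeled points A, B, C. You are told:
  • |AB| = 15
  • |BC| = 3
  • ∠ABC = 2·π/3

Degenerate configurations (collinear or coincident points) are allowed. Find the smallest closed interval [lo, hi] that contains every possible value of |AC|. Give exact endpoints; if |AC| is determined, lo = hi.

|AB| ∈ {15}
|BC| ∈ {3}
|AC| ∈ {3·√(31)}

|AC| = 3·√(31)  (≈ 16.7033)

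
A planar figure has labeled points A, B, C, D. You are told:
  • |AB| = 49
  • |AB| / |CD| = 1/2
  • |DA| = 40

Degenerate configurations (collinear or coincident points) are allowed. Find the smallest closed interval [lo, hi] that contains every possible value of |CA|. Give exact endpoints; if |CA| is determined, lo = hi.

|CA| ∈ [58, 138]  (≈ [58.0000, 138.0000])

|AB| ∈ {49}
|AD| ∈ {40}
|CD| ∈ {98}
|BD| ∈ [9, 89]
|AC| ∈ [58, 138]
|BC| ∈ [9, 187]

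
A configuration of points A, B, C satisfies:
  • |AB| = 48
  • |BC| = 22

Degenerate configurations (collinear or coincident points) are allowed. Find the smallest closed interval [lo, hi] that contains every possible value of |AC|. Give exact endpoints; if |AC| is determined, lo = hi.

|AB| ∈ {48}
|BC| ∈ {22}
|AC| ∈ [26, 70]

|AC| ∈ [26, 70]  (≈ [26.0000, 70.0000])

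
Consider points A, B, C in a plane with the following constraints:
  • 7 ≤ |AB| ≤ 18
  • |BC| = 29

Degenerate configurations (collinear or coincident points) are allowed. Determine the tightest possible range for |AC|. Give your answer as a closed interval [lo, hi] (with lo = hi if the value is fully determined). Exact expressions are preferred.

|AC| ∈ [11, 47]  (≈ [11.0000, 47.0000])

|AB| ∈ [7, 18]
|BC| ∈ {29}
|AC| ∈ [11, 47]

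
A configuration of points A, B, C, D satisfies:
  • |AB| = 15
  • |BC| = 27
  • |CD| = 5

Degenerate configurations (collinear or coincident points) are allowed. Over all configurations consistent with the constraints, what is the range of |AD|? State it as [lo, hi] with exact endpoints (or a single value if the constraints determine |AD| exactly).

|AD| ∈ [7, 47]  (≈ [7.0000, 47.0000])

|AB| ∈ {15}
|BC| ∈ {27}
|CD| ∈ {5}
|AC| ∈ [12, 42]
|BD| ∈ [22, 32]
|AD| ∈ [7, 47]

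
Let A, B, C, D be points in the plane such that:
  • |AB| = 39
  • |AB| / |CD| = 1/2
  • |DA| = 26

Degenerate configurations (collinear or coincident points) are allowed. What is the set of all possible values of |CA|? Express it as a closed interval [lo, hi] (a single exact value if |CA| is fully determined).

|AB| ∈ {39}
|AD| ∈ {26}
|CD| ∈ {78}
|BD| ∈ [13, 65]
|AC| ∈ [52, 104]
|BC| ∈ [13, 143]

|CA| ∈ [52, 104]  (≈ [52.0000, 104.0000])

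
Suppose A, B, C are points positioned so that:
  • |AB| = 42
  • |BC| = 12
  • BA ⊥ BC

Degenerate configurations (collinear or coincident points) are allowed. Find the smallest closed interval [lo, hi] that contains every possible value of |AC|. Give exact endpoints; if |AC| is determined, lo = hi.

|AB| ∈ {42}
|BC| ∈ {12}
|AC| ∈ {6·√(53)}

|AC| = 6·√(53)  (≈ 43.6807)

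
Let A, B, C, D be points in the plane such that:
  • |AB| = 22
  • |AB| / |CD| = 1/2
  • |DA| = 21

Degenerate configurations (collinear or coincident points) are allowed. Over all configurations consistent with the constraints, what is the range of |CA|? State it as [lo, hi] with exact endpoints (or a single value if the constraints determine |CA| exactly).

|AB| ∈ {22}
|AD| ∈ {21}
|CD| ∈ {44}
|BD| ∈ [1, 43]
|AC| ∈ [23, 65]
|BC| ∈ [1, 87]

|CA| ∈ [23, 65]  (≈ [23.0000, 65.0000])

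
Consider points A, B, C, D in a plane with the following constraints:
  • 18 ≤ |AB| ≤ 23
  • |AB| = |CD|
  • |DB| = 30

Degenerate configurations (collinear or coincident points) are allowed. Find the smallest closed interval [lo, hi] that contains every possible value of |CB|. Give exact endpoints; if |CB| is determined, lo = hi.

|AB| ∈ [18, 23]
|BD| ∈ {30}
|CD| ∈ [18, 23]
|AD| ∈ [7, 53]
|BC| ∈ [7, 53]
|AC| ∈ [0, 76]

|CB| ∈ [7, 53]  (≈ [7.0000, 53.0000])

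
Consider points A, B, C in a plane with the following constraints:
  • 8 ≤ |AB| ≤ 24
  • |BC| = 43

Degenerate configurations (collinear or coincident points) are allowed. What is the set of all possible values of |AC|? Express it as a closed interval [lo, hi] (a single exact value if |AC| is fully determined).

|AB| ∈ [8, 24]
|BC| ∈ {43}
|AC| ∈ [19, 67]

|AC| ∈ [19, 67]  (≈ [19.0000, 67.0000])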